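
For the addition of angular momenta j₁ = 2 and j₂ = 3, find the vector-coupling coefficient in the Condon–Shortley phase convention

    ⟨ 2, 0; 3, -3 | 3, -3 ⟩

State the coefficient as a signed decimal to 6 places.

+√(5/12) = +0.645497

√[7·2!2!4!/9! · 2!2!0!6!0!6!] = √(3840)
  +(−1)^0/∏(0,2,2,0,0,4)! = 1/96  (running 1/96)
⟨..|..⟩ = √(3840)·(1/96) = +0.645497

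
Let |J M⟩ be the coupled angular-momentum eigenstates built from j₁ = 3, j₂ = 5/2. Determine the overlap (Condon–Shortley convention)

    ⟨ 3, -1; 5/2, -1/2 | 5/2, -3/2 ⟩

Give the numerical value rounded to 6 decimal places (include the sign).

j₁+j₂−J=3  J+j₁−j₂=3  J−j₁+j₂=2  j₁+j₂+J+1=9
(j₁±m₁, j₂±m₂, J±M) = (2,4,2,3,1,4)
P² = 576/35
sum k=1..2:
  [1] −1/12 = -1/12
  [2] +1/8 = 1/8
S = 1/24
C² = P²·S² = 1/35 ; C = +0.169031

+√(1/35) = +0.169031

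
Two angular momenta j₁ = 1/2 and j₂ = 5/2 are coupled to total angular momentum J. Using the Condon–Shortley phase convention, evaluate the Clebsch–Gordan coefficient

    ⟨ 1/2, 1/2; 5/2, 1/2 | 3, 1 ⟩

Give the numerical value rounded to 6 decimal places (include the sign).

+0.816497  (= +√(2/3))

√[7·0!1!5!/7! · 1!0!3!2!4!2!] = √(96)
  +(−1)^0/∏(0,0,0,3,1,2)! = 1/12  (running 1/12)
⟨..|..⟩ = √(96)·(1/12) = +0.816497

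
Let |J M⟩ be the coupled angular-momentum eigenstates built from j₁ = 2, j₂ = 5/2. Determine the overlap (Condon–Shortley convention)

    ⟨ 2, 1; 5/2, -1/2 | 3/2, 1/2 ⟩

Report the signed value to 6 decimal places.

j₁+j₂−J=3  J+j₁−j₂=1  J−j₁+j₂=2  j₁+j₂+J+1=7
(j₁±m₁, j₂±m₂, J±M) = (3,1,2,3,2,1)
P² = 48/35
sum k=0..1:
  [0] +1/12 = 1/12
  [1] −1/2 = -1/2
S = -5/12
C² = P²·S² = 5/21 ; C = -0.487950

-0.487950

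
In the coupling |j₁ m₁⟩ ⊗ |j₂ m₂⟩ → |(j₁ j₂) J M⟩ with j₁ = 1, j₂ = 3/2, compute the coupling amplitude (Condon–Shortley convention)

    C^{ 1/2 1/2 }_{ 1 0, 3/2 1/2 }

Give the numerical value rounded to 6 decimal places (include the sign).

−√(1/3) ≈ -0.577350

triangle: 2!*0!*1!/4! = 2/24
(j±m)!: 1!*1!*2!*1!*1!*0! = 2
prefactor² = (2J+1)*Δ*N² = 1/3
  k=1: −1/(1!*1!*0!*1!*0!*0!) = -1
Σ = -1  ⇒  CG² = 1/3*(-1)² = 1/3
CG = −√(1/3) = -0.577350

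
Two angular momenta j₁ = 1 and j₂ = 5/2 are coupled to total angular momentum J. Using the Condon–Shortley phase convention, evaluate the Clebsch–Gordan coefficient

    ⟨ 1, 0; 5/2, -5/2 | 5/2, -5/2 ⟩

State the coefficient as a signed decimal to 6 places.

triangle: 1!*1!*4!/7! = 24/5040
(j±m)!: 1!*1!*0!*5!*0!*5! = 14400
prefactor² = (2J+1)*Δ*N² = 2880/7
  k=0: +1/(0!*1!*1!*0!*0!*4!) = 1/24
Σ = 1/24  ⇒  CG² = 2880/7*1/24² = 5/7
CG = +√(5/7) = +0.845154

+0.845154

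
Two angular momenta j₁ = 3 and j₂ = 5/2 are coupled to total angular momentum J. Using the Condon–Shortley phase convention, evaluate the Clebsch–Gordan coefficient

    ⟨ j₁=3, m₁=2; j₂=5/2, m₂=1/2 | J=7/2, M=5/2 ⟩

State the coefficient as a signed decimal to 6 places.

j₁+j₂−J=2  J+j₁−j₂=4  J−j₁+j₂=3  j₁+j₂+J+1=10
(j₁±m₁, j₂±m₂, J±M) = (5,1,3,2,6,1)
P² = 4608/7
sum k=0..1:
  [0] +1/72 = 1/72
  [1] −1/48 = -1/48
S = -1/144
C² = P²·S² = 2/63 ; C = -0.178174

−√(2/63) = -0.178174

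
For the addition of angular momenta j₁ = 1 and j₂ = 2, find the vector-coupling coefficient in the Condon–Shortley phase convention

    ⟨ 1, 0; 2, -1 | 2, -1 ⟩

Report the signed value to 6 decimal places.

+0.408248  (= +√(1/6))

j₁+j₂−J=1  J+j₁−j₂=1  J−j₁+j₂=3  j₁+j₂+J+1=6
(j₁±m₁, j₂±m₂, J±M) = (1,1,1,3,1,3)
P² = 3/2
sum k=0..1:
  [0] +1/2 = 1/2
  [1] −1/6 = -1/6
S = 1/3
C² = P²·S² = 1/6 ; C = +0.408248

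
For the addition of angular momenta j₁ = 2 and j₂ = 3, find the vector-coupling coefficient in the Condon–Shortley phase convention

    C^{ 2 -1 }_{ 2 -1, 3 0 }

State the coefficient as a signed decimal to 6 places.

+√(2/7) ≈ +0.534522

triangle: 3!×1!×3!/8! = 36/40320
(j±m)!: 1!×3!×3!×3!×1!×3! = 1296
prefactor² = (2J+1)×Δ×N² = 81/14
  k=2: +1/(2!×1!×1!×1!×0!×2!) = 1/4
  k=3: −1/(3!×0!×0!×0!×1!×3!) = -1/36
Σ = 2/9  ⇒  CG² = 81/14×2/9² = 2/7
CG = +√(2/7) = +0.534522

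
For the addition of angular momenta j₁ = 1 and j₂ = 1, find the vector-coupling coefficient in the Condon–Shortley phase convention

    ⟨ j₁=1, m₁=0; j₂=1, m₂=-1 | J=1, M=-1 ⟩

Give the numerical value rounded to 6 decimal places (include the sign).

j₁+j₂−J=1  J+j₁−j₂=1  J−j₁+j₂=1  j₁+j₂+J+1=4
(j₁±m₁, j₂±m₂, J±M) = (1,1,0,2,0,2)
P² = 1/2
sum k=0..0:
  [0] +1/1 = 1
S = 1
C² = P²·S² = 1/2 ; C = +0.707107

+0.707107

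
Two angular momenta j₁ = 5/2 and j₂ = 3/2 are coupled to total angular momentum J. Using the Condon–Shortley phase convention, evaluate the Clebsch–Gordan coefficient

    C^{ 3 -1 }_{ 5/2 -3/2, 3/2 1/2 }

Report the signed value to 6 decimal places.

-0.639010  (= −√(49/120))

√[7·1!4!2!/8! · 1!4!2!1!2!4!] = √(96/5)
  +(−1)^0/∏(0,1,4,2,0,0)! = 1/48  (running 1/48)
  +(−1)^1/∏(1,0,3,1,1,1)! = -1/6  (running -7/48)
⟨..|..⟩ = √(96/5)·(-7/48) = -0.639010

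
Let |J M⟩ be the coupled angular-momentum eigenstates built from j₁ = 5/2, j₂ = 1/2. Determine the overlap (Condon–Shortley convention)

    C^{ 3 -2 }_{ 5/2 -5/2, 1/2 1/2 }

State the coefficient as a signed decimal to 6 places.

+0.408248

j₁+j₂−J=0  J+j₁−j₂=5  J−j₁+j₂=1  j₁+j₂+J+1=7
(j₁±m₁, j₂±m₂, J±M) = (0,5,1,0,1,5)
P² = 2400
sum k=0..0:
  [0] +1/120 = 1/120
S = 1/120
C² = P²·S² = 1/6 ; C = +0.408248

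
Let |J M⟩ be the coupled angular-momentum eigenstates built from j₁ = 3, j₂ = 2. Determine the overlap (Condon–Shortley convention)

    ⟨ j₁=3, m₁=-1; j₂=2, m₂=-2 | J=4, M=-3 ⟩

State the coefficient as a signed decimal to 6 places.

√[9·1!5!3!/10! · 2!4!0!4!1!7!] = √(10368)
  +(−1)^0/∏(0,1,4,0,1,3)! = 1/144  (running 1/144)
⟨..|..⟩ = √(10368)·(1/144) = +0.707107

+√(1/2) ≈ +0.707107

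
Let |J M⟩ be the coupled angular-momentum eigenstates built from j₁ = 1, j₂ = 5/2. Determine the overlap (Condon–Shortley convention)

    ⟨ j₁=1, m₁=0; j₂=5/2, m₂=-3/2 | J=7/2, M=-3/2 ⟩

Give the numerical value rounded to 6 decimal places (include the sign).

triangle: 0!*2!*5!/8! = 240/40320
(j±m)!: 1!*1!*1!*4!*2!*5! = 5760
prefactor² = (2J+1)*Δ*N² = 1920/7
  k=0: +1/(0!*0!*1!*1!*1!*4!) = 1/24
Σ = 1/24  ⇒  CG² = 1920/7*1/24² = 10/21
CG = +√(10/21) = +0.690066

+√(10/21) = +0.690066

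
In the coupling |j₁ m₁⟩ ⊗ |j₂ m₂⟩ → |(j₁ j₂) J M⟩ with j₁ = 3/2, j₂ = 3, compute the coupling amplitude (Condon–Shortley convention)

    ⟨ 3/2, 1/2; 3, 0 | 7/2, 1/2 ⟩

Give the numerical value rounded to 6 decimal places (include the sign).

+0.308607  (= +√(2/21))

triangle: 1!·2!·5!/9! = 240/362880
(j±m)!: 2!·1!·3!·3!·4!·3! = 10368
prefactor² = (2J+1)·Δ·N² = 384/7
  k=0: +1/(0!·1!·1!·3!·1!·2!) = 1/12
  k=1: −1/(1!·0!·0!·2!·2!·3!) = -1/24
Σ = 1/24  ⇒  CG² = 384/7·1/24² = 2/21
CG = +√(2/21) = +0.308607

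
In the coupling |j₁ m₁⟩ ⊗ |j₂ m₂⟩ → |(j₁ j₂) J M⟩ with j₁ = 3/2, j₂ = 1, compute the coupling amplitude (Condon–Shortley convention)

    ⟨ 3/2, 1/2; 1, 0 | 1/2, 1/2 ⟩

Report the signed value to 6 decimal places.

−√(1/3) = -0.577350

j₁+j₂−J=2  J+j₁−j₂=1  J−j₁+j₂=0  j₁+j₂+J+1=4
(j₁±m₁, j₂±m₂, J±M) = (2,1,1,1,1,0)
P² = 1/3
sum k=1..1:
  [1] −1/1 = -1
S = -1
C² = P²·S² = 1/3 ; C = -0.577350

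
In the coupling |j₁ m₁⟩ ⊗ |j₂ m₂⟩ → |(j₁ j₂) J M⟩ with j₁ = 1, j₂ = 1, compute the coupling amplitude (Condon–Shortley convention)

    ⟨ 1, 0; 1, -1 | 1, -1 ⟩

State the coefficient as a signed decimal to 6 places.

+√(1/2) ≈ +0.707107

j₁+j₂−J=1  J+j₁−j₂=1  J−j₁+j₂=1  j₁+j₂+J+1=4
(j₁±m₁, j₂±m₂, J±M) = (1,1,0,2,0,2)
P² = 1/2
sum k=0..0:
  [0] +1/1 = 1
S = 1
C² = P²·S² = 1/2 ; C = +0.707107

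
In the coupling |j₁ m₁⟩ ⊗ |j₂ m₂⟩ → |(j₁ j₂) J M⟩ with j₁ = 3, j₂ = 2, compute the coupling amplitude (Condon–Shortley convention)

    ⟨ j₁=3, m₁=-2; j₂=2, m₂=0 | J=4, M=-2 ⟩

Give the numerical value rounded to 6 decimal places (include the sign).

j₁+j₂−J=1  J+j₁−j₂=5  J−j₁+j₂=3  j₁+j₂+J+1=10
(j₁±m₁, j₂±m₂, J±M) = (1,5,2,2,2,6)
P² = 8640/7
sum k=0..1:
  [0] +1/240 = 1/240
  [1] −1/48 = -1/48
S = -1/60
C² = P²·S² = 12/35 ; C = -0.585540

-0.585540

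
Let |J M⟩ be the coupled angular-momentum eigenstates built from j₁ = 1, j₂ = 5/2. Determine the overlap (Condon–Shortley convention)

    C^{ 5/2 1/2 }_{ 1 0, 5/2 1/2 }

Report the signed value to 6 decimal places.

√[6·1!1!4!/7! · 1!1!3!2!3!2!] = √(144/35)
  +(−1)^0/∏(0,1,1,3,0,1)! = 1/6  (running 1/6)
  +(−1)^1/∏(1,0,0,2,1,2)! = -1/4  (running -1/12)
⟨..|..⟩ = √(144/35)·(-1/12) = -0.169031

−√(1/35) = -0.169031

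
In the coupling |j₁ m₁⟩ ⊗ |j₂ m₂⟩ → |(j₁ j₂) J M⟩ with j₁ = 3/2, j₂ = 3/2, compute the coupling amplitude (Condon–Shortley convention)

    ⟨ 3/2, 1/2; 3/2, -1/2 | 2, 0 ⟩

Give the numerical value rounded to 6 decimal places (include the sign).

√[5·1!2!2!/6! · 2!1!1!2!2!2!] = √(4/9)
  +(−1)^0/∏(0,1,1,1,1,1)! = 1  (running 1)
  +(−1)^1/∏(1,0,0,0,2,2)! = -1/4  (running 3/4)
⟨..|..⟩ = √(4/9)·(3/4) = +0.500000

+√(1/4) = +0.500000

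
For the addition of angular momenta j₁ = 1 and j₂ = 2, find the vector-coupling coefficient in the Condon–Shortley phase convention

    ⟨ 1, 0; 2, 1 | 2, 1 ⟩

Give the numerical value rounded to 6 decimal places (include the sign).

j₁+j₂−J=1  J+j₁−j₂=1  J−j₁+j₂=3  j₁+j₂+J+1=6
(j₁±m₁, j₂±m₂, J±M) = (1,1,3,1,3,1)
P² = 3/2
sum k=0..1:
  [0] +1/6 = 1/6
  [1] −1/2 = -1/2
S = -1/3
C² = P²·S² = 1/6 ; C = -0.408248

-0.408248  (= −√(1/6))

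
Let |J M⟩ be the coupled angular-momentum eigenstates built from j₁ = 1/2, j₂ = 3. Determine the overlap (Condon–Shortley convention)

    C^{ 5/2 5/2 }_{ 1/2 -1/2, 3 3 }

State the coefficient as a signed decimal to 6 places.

√[6·1!0!5!/7! · 0!1!6!0!5!0!] = √(86400/7)
  +(−1)^1/∏(1,0,0,5,0,0)! = -1/120  (running -1/120)
⟨..|..⟩ = √(86400/7)·(-1/120) = -0.925820

-0.925820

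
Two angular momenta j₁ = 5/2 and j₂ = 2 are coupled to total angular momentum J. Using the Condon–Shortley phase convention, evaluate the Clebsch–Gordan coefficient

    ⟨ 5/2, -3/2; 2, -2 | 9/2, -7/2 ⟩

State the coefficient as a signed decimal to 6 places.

+0.745356

√[10·0!5!4!/10! · 1!4!0!4!1!8!] = √(184320)
  +(−1)^0/∏(0,0,4,0,1,4)! = 1/576  (running 1/576)
⟨..|..⟩ = √(184320)·(1/576) = +0.745356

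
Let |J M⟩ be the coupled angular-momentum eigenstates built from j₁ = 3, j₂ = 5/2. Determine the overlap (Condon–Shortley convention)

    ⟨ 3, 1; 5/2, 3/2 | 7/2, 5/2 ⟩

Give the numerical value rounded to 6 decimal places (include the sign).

-0.398410  (= −√(10/63))

√[8·2!4!3!/10! · 4!2!4!1!6!1!] = √(18432/35)
  +(−1)^1/∏(1,1,1,3,3,0)! = -1/36  (running -1/36)
  +(−1)^2/∏(2,0,0,2,4,1)! = 1/96  (running -5/288)
⟨..|..⟩ = √(18432/35)·(-5/288) = -0.398410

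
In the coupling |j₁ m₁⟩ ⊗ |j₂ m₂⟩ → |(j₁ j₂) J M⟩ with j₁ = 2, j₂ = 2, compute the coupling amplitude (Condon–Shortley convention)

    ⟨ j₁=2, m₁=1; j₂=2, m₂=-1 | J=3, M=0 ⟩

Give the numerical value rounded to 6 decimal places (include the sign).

triangle: 1!*3!*3!/8! = 36/40320
(j±m)!: 3!*1!*1!*3!*3!*3! = 1296
prefactor² = (2J+1)*Δ*N² = 81/10
  k=0: +1/(0!*1!*1!*1!*2!*2!) = 1/4
  k=1: −1/(1!*0!*0!*0!*3!*3!) = -1/36
Σ = 2/9  ⇒  CG² = 81/10*2/9² = 2/5
CG = +√(2/5) = +0.632456

+0.632456  (= +√(2/5))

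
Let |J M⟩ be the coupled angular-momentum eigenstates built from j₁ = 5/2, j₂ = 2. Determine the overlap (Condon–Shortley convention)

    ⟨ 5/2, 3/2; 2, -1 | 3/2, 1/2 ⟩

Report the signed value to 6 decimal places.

triangle: 3!·2!·1!/7! = 12/5040
(j±m)!: 4!·1!·1!·3!·2!·1! = 288
prefactor² = (2J+1)·Δ·N² = 96/35
  k=0: +1/(0!·3!·1!·1!·1!·0!) = 1/6
  k=1: −1/(1!·2!·0!·0!·2!·1!) = -1/4
Σ = -1/12  ⇒  CG² = 96/35·(-1/12)² = 2/105
CG = −√(2/105) = -0.138013

−√(2/105) = -0.138013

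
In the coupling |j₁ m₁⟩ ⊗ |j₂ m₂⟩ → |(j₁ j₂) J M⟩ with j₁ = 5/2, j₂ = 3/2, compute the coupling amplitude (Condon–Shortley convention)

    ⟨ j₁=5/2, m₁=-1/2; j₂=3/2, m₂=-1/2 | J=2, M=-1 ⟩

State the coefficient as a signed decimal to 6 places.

j₁+j₂−J=2  J+j₁−j₂=3  J−j₁+j₂=1  j₁+j₂+J+1=7
(j₁±m₁, j₂±m₂, J±M) = (2,3,1,2,1,3)
P² = 12/7
sum k=0..1:
  [0] +1/12 = 1/12
  [1] −1/2 = -1/2
S = -5/12
C² = P²·S² = 25/84 ; C = -0.545545

-0.545545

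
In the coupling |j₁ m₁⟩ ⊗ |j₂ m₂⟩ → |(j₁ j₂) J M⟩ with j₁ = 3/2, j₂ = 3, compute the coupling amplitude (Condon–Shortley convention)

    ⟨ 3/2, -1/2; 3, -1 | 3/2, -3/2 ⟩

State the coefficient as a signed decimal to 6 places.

j₁+j₂−J=3  J+j₁−j₂=0  J−j₁+j₂=3  j₁+j₂+J+1=7
(j₁±m₁, j₂±m₂, J±M) = (1,2,2,4,0,3)
P² = 576/35
sum k=2..2:
  [2] +1/12 = 1/12
S = 1/12
C² = P²·S² = 4/35 ; C = +0.338062

+0.338062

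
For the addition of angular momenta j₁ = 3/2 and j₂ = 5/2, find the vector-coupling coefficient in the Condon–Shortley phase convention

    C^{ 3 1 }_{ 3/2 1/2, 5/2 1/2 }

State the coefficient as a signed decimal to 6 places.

√[7·1!2!4!/8! · 2!1!3!2!4!2!] = √(48/5)
  +(−1)^0/∏(0,1,1,3,1,1)! = 1/6  (running 1/6)
  +(−1)^1/∏(1,0,0,2,2,2)! = -1/8  (running 1/24)
⟨..|..⟩ = √(48/5)·(1/24) = +0.129099

+0.129099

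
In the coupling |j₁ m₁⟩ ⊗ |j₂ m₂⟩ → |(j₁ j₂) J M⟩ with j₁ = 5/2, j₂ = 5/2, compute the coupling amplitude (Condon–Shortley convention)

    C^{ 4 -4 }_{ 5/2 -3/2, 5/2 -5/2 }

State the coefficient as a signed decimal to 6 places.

+√(1/2) = +0.707107

j₁+j₂−J=1  J+j₁−j₂=4  J−j₁+j₂=4  j₁+j₂+J+1=10
(j₁±m₁, j₂±m₂, J±M) = (1,4,0,5,0,8)
P² = 165888
sum k=0..0:
  [0] +1/576 = 1/576
S = 1/576
C² = P²·S² = 1/2 ; C = +0.707107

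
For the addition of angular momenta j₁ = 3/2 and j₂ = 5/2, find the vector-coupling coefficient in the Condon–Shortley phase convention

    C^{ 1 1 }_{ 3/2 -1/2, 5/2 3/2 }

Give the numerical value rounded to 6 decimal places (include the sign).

√[3·3!0!2!/6! · 1!2!4!1!2!0!] = √(24/5)
  +(−1)^2/∏(2,1,0,2,0,0)! = 1/4  (running 1/4)
⟨..|..⟩ = √(24/5)·(1/4) = +0.547723

+√(3/10) ≈ +0.547723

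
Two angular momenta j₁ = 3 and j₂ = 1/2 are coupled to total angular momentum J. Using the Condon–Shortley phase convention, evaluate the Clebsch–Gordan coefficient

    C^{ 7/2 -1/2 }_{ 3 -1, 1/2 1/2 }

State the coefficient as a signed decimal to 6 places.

√[8·0!6!1!/8! · 2!4!1!0!3!4!] = √(6912/7)
  +(−1)^0/∏(0,0,4,1,2,0)! = 1/48  (running 1/48)
⟨..|..⟩ = √(6912/7)·(1/48) = +0.654654

+0.654654  (= +√(3/7))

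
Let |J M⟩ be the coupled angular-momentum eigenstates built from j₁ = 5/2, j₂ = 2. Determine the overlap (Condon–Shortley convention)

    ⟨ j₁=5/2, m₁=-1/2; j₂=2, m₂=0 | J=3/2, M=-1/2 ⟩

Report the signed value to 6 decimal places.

√[4·3!2!1!/7! · 2!3!2!2!1!2!] = √(32/35)
  +(−1)^1/∏(1,2,2,1,0,0)! = -1/4  (running -1/4)
  +(−1)^2/∏(2,1,1,0,1,1)! = 1/2  (running 1/4)
⟨..|..⟩ = √(32/35)·(1/4) = +0.239046

+√(2/35) ≈ +0.239046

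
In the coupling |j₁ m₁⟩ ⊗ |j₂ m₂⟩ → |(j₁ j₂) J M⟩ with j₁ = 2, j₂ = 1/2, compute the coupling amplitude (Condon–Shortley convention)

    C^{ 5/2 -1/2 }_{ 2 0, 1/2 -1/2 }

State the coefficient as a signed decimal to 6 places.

triangle: 0!×4!×1!/6! = 24/720
(j±m)!: 2!×2!×0!×1!×2!×3! = 48
prefactor² = (2J+1)×Δ×N² = 48/5
  k=0: +1/(0!×0!×2!×0!×2!×1!) = 1/4
Σ = 1/4  ⇒  CG² = 48/5×1/4² = 3/5
CG = +√(3/5) = +0.774597

+0.774597  (= +√(3/5))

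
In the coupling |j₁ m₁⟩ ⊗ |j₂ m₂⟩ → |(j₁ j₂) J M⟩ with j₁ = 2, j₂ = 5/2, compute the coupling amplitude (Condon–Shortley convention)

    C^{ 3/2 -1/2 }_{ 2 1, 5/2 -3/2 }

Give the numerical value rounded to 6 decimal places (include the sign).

triangle: 3!·1!·2!/7! = 12/5040
(j±m)!: 3!·1!·1!·4!·1!·2! = 288
prefactor² = (2J+1)·Δ·N² = 96/35
  k=0: +1/(0!·3!·1!·1!·0!·1!) = 1/6
  k=1: −1/(1!·2!·0!·0!·1!·2!) = -1/4
Σ = -1/12  ⇒  CG² = 96/35·(-1/12)² = 2/105
CG = −√(2/105) = -0.138013

-0.138013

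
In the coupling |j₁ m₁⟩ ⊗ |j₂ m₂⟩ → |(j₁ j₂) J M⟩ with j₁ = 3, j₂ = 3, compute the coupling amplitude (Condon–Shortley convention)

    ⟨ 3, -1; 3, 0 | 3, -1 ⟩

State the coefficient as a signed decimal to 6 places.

+0.408248

j₁+j₂−J=3  J+j₁−j₂=3  J−j₁+j₂=3  j₁+j₂+J+1=10
(j₁±m₁, j₂±m₂, J±M) = (2,4,3,3,2,4)
P² = 864/25
sum k=1..3:
  [1] −1/24 = -1/24
  [2] +1/8 = 1/8
  [3] −1/72 = -1/72
S = 5/72
C² = P²·S² = 1/6 ; C = +0.408248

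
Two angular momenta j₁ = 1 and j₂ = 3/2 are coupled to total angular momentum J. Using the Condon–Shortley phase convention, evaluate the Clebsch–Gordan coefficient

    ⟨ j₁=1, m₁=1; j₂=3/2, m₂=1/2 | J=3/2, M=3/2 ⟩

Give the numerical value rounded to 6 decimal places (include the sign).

+0.632456

j₁+j₂−J=1  J+j₁−j₂=1  J−j₁+j₂=2  j₁+j₂+J+1=5
(j₁±m₁, j₂±m₂, J±M) = (2,0,2,1,3,0)
P² = 8/5
sum k=0..0:
  [0] +1/2 = 1/2
S = 1/2
C² = P²·S² = 2/5 ; C = +0.632456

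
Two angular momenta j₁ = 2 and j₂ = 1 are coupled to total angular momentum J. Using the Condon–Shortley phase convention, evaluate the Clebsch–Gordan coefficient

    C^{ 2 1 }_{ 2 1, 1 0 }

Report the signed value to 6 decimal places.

√[5·1!3!1!/6! · 3!1!1!1!3!1!] = √(3/2)
  +(−1)^0/∏(0,1,1,1,2,0)! = 1/2  (running 1/2)
  +(−1)^1/∏(1,0,0,0,3,1)! = -1/6  (running 1/3)
⟨..|..⟩ = √(3/2)·(1/3) = +0.408248

+√(1/6) ≈ +0.408248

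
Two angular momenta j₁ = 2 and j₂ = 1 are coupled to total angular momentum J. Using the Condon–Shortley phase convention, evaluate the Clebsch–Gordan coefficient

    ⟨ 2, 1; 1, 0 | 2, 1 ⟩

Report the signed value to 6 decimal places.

triangle: 1!×3!×1!/6! = 6/720
(j±m)!: 3!×1!×1!×1!×3!×1! = 36
prefactor² = (2J+1)×Δ×N² = 3/2
  k=0: +1/(0!×1!×1!×1!×2!×0!) = 1/2
  k=1: −1/(1!×0!×0!×0!×3!×1!) = -1/6
Σ = 1/3  ⇒  CG² = 3/2×1/3² = 1/6
CG = +√(1/6) = +0.408248

+√(1/6) ≈ +0.408248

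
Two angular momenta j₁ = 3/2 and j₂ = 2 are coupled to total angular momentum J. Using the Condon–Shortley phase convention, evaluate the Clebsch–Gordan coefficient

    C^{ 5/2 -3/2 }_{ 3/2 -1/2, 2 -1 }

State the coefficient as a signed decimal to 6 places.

+√(1/35) = +0.169031

triangle: 1!*2!*3!/7! = 12/5040
(j±m)!: 1!*2!*1!*3!*1!*4! = 288
prefactor² = (2J+1)*Δ*N² = 144/35
  k=0: +1/(0!*1!*2!*1!*0!*2!) = 1/4
  k=1: −1/(1!*0!*1!*0!*1!*3!) = -1/6
Σ = 1/12  ⇒  CG² = 144/35*1/12² = 1/35
CG = +√(1/35) = +0.169031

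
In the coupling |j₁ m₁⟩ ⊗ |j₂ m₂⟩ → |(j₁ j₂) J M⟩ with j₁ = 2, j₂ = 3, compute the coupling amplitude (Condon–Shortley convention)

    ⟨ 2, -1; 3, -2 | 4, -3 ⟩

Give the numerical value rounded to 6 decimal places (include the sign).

+0.223607  (= +√(1/20))

√[9·1!3!5!/10! · 1!3!1!5!1!7!] = √(6480)
  +(−1)^0/∏(0,1,3,1,0,4)! = 1/144  (running 1/144)
  +(−1)^1/∏(1,0,2,0,1,5)! = -1/240  (running 1/360)
⟨..|..⟩ = √(6480)·(1/360) = +0.223607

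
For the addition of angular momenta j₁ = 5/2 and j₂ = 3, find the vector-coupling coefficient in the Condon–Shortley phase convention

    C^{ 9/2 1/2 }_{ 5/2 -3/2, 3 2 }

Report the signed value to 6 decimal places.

-0.510355  (= −√(361/1386))

√[10·1!4!5!/11! · 1!4!5!1!5!4!] = √(460800/77)
  +(−1)^0/∏(0,1,4,5,0,0)! = 1/2880  (running 1/2880)
  +(−1)^1/∏(1,0,3,4,1,1)! = -1/144  (running -19/2880)
⟨..|..⟩ = √(460800/77)·(-19/2880) = -0.510355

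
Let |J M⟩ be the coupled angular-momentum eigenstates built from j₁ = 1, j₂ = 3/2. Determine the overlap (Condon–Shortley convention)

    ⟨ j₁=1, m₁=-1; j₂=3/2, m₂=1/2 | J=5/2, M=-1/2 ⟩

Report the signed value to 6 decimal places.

j₁+j₂−J=0  J+j₁−j₂=2  J−j₁+j₂=3  j₁+j₂+J+1=6
(j₁±m₁, j₂±m₂, J±M) = (0,2,2,1,2,3)
P² = 24/5
sum k=0..0:
  [0] +1/4 = 1/4
S = 1/4
C² = P²·S² = 3/10 ; C = +0.547723

+0.547723  (= +√(3/10))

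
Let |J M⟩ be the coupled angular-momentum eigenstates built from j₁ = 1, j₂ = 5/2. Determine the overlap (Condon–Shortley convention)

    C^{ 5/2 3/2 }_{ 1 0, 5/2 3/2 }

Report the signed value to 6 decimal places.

−√(9/35) = -0.507093

j₁+j₂−J=1  J+j₁−j₂=1  J−j₁+j₂=4  j₁+j₂+J+1=7
(j₁±m₁, j₂±m₂, J±M) = (1,1,4,1,4,1)
P² = 576/35
sum k=0..1:
  [0] +1/24 = 1/24
  [1] −1/6 = -1/6
S = -1/8
C² = P²·S² = 9/35 ; C = -0.507093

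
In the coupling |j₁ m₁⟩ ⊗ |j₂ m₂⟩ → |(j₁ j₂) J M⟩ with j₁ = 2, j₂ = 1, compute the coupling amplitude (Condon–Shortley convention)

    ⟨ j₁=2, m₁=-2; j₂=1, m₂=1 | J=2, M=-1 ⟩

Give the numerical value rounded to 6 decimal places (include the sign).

−√(1/3) = -0.577350

j₁+j₂−J=1  J+j₁−j₂=3  J−j₁+j₂=1  j₁+j₂+J+1=6
(j₁±m₁, j₂±m₂, J±M) = (0,4,2,0,1,3)
P² = 12
sum k=1..1:
  [1] −1/6 = -1/6
S = -1/6
C² = P²·S² = 1/3 ; C = -0.577350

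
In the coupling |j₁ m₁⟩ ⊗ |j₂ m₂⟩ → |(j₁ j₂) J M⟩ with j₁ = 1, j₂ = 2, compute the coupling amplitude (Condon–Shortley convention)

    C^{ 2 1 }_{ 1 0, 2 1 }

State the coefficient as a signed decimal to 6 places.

-0.408248

j₁+j₂−J=1  J+j₁−j₂=1  J−j₁+j₂=3  j₁+j₂+J+1=6
(j₁±m₁, j₂±m₂, J±M) = (1,1,3,1,3,1)
P² = 3/2
sum k=0..1:
  [0] +1/6 = 1/6
  [1] −1/2 = -1/2
S = -1/3
C² = P²·S² = 1/6 ; C = -0.408248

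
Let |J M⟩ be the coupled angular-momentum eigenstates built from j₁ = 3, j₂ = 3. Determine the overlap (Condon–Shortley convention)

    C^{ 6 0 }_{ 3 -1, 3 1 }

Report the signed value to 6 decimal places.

j₁+j₂−J=0  J+j₁−j₂=6  J−j₁+j₂=6  j₁+j₂+J+1=13
(j₁±m₁, j₂±m₂, J±M) = (2,4,4,2,6,6)
P² = 99532800/77
sum k=0..0:
  [0] +1/2304 = 1/2304
S = 1/2304
C² = P²·S² = 75/308 ; C = +0.493464

+√(75/308) ≈ +0.493464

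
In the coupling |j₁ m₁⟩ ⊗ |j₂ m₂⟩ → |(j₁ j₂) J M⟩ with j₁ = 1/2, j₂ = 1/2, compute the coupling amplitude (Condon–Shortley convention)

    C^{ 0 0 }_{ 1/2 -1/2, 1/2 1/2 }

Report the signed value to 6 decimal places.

−√(1/2) = -0.707107

√[1·1!0!0!/2! · 0!1!1!0!0!0!] = √(1/2)
  +(−1)^1/∏(1,0,0,0,0,0)! = -1  (running -1)
⟨..|..⟩ = √(1/2)·(-1) = -0.707107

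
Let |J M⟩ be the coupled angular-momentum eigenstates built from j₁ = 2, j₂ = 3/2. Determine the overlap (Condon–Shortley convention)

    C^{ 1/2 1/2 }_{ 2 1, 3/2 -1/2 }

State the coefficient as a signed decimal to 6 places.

−√(3/10) ≈ -0.547723

√[2·3!1!0!/5! · 3!1!1!2!1!0!] = √(6/5)
  +(−1)^1/∏(1,2,0,0,1,0)! = -1/2  (running -1/2)
⟨..|..⟩ = √(6/5)·(-1/2) = -0.547723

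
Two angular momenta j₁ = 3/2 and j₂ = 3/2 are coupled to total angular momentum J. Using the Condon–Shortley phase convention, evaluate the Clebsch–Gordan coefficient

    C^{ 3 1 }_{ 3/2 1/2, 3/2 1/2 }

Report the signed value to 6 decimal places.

triangle: 0!*3!*3!/7! = 36/5040
(j±m)!: 2!*1!*2!*1!*4!*2! = 192
prefactor² = (2J+1)*Δ*N² = 48/5
  k=0: +1/(0!*0!*1!*2!*2!*1!) = 1/4
Σ = 1/4  ⇒  CG² = 48/5*1/4² = 3/5
CG = +√(3/5) = +0.774597

+0.774597  (= +√(3/5))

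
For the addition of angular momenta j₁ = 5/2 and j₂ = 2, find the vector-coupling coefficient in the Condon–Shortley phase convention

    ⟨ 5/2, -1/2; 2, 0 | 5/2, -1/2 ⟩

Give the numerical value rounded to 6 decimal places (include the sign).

triangle: 2!*3!*2!/8! = 24/40320
(j±m)!: 2!*3!*2!*2!*2!*3! = 576
prefactor² = (2J+1)*Δ*N² = 72/35
  k=0: +1/(0!*2!*3!*2!*0!*0!) = 1/24
  k=1: −1/(1!*1!*2!*1!*1!*1!) = -1/2
  k=2: +1/(2!*0!*1!*0!*2!*2!) = 1/8
Σ = -1/3  ⇒  CG² = 72/35*(-1/3)² = 8/35
CG = −√(8/35) = -0.478091

−√(8/35) = -0.478091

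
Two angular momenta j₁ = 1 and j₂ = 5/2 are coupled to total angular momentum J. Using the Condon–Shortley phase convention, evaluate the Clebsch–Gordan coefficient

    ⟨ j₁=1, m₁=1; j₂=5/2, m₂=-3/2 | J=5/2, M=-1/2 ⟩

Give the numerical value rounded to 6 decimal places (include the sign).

triangle: 1!×1!×4!/7! = 24/5040
(j±m)!: 2!×0!×1!×4!×2!×3! = 576
prefactor² = (2J+1)×Δ×N² = 576/35
  k=0: +1/(0!×1!×0!×1!×1!×3!) = 1/6
Σ = 1/6  ⇒  CG² = 576/35×1/6² = 16/35
CG = +√(16/35) = +0.676123

+√(16/35) = +0.676123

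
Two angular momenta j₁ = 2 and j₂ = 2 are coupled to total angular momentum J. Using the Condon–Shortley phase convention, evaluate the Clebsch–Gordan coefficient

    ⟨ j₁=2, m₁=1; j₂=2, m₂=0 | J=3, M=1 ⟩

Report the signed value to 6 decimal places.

√[7·1!3!3!/8! · 3!1!2!2!4!2!] = √(36/5)
  +(−1)^0/∏(0,1,1,2,2,1)! = 1/4  (running 1/4)
  +(−1)^1/∏(1,0,0,1,3,2)! = -1/12  (running 1/6)
⟨..|..⟩ = √(36/5)·(1/6) = +0.447214

+√(1/5) ≈ +0.447214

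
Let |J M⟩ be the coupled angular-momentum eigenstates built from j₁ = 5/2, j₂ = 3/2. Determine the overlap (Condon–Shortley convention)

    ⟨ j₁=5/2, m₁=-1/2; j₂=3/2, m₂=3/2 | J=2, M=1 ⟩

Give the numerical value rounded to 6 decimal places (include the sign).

√[5·2!3!1!/7! · 2!3!3!0!3!1!] = √(36/7)
  +(−1)^2/∏(2,0,1,1,2,0)! = 1/4  (running 1/4)
⟨..|..⟩ = √(36/7)·(1/4) = +0.566947

+√(9/28) ≈ +0.566947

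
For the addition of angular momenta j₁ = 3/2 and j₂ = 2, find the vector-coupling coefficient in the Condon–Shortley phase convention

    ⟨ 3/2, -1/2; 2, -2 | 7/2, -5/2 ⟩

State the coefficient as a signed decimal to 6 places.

triangle: 0!*3!*4!/8! = 144/40320
(j±m)!: 1!*2!*0!*4!*1!*6! = 34560
prefactor² = (2J+1)*Δ*N² = 6912/7
  k=0: +1/(0!*0!*2!*0!*1!*4!) = 1/48
Σ = 1/48  ⇒  CG² = 6912/7*1/48² = 3/7
CG = +√(3/7) = +0.654654

+√(3/7) ≈ +0.654654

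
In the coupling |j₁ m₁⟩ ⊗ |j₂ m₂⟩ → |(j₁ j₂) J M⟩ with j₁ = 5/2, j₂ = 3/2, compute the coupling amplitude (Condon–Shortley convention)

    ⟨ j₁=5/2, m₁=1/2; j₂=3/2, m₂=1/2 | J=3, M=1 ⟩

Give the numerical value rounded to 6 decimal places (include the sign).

−√(1/60) = -0.129099

√[7·1!4!2!/8! · 3!2!2!1!4!2!] = √(48/5)
  +(−1)^0/∏(0,1,2,2,2,0)! = 1/8  (running 1/8)
  +(−1)^1/∏(1,0,1,1,3,1)! = -1/6  (running -1/24)
⟨..|..⟩ = √(48/5)·(-1/24) = -0.129099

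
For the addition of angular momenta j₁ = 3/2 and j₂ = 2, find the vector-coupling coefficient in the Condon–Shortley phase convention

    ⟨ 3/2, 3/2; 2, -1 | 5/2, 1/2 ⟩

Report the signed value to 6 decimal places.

+0.621059  (= +√(27/70))

j₁+j₂−J=1  J+j₁−j₂=2  J−j₁+j₂=3  j₁+j₂+J+1=7
(j₁±m₁, j₂±m₂, J±M) = (3,0,1,3,3,2)
P² = 216/35
sum k=0..0:
  [0] +1/4 = 1/4
S = 1/4
C² = P²·S² = 27/70 ; C = +0.621059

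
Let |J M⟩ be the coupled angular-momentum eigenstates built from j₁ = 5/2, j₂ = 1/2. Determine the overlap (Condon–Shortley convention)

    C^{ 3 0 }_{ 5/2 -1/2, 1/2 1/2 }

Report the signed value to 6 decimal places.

√[7·0!5!1!/7! · 2!3!1!0!3!3!] = √(72)
  +(−1)^0/∏(0,0,3,1,2,0)! = 1/12  (running 1/12)
⟨..|..⟩ = √(72)·(1/12) = +0.707107

+√(1/2) = +0.707107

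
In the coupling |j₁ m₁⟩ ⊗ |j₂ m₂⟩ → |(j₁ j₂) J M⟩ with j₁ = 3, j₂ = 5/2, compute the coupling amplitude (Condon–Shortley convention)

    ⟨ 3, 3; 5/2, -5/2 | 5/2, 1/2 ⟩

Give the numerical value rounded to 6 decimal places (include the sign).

+√(5/21) = +0.487950

triangle: 3!·3!·2!/9! = 72/362880
(j±m)!: 6!·0!·0!·5!·3!·2! = 1036800
prefactor² = (2J+1)·Δ·N² = 8640/7
  k=0: +1/(0!·3!·0!·0!·3!·2!) = 1/72
Σ = 1/72  ⇒  CG² = 8640/7·1/72² = 5/21
CG = +√(5/21) = +0.487950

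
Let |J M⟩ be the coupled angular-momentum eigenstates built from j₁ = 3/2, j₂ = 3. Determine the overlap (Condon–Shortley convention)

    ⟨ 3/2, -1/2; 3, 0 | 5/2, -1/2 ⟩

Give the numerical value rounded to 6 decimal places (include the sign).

-0.414039

triangle: 2!×1!×4!/8! = 48/40320
(j±m)!: 1!×2!×3!×3!×2!×3! = 864
prefactor² = (2J+1)×Δ×N² = 216/35
  k=1: −1/(1!×1!×1!×2!×0!×2!) = -1/4
  k=2: +1/(2!×0!×0!×1!×1!×3!) = 1/12
Σ = -1/6  ⇒  CG² = 216/35×(-1/6)² = 6/35
CG = −√(6/35) = -0.414039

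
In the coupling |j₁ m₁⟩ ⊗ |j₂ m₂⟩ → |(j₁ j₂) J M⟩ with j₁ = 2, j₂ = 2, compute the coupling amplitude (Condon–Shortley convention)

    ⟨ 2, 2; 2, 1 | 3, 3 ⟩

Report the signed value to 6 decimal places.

√[7·1!3!3!/8! · 4!0!3!1!6!0!] = √(648)
  +(−1)^0/∏(0,1,0,3,3,0)! = 1/36  (running 1/36)
⟨..|..⟩ = √(648)·(1/36) = +0.707107

+√(1/2) ≈ +0.707107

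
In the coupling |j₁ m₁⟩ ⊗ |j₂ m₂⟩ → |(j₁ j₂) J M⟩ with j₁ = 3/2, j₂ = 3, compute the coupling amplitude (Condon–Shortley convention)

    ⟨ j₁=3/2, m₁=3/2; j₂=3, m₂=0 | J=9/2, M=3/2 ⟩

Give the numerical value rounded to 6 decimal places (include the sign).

+√(5/21) = +0.487950

triangle: 0!×3!×6!/10! = 4320/3628800
(j±m)!: 3!×0!×3!×3!×6!×3! = 933120
prefactor² = (2J+1)×Δ×N² = 77760/7
  k=0: +1/(0!×0!×0!×3!×3!×3!) = 1/216
Σ = 1/216  ⇒  CG² = 77760/7×1/216² = 5/21
CG = +√(5/21) = +0.487950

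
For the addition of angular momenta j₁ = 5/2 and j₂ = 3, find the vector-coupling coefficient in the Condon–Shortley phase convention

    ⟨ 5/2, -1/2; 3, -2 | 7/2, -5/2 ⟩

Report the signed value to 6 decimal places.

-0.178174

triangle: 2!·3!·4!/10! = 288/3628800
(j±m)!: 2!·3!·1!·5!·1!·6! = 1036800
prefactor² = (2J+1)·Δ·N² = 4608/7
  k=0: +1/(0!·2!·3!·1!·0!·3!) = 1/72
  k=1: −1/(1!·1!·2!·0!·1!·4!) = -1/48
Σ = -1/144  ⇒  CG² = 4608/7·(-1/144)² = 2/63
CG = −√(2/63) = -0.178174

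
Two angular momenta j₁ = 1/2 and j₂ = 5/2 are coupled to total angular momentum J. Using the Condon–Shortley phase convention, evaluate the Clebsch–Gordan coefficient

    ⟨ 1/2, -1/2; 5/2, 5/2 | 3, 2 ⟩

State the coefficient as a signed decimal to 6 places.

j₁+j₂−J=0  J+j₁−j₂=1  J−j₁+j₂=5  j₁+j₂+J+1=7
(j₁±m₁, j₂±m₂, J±M) = (0,1,5,0,5,1)
P² = 2400
sum k=0..0:
  [0] +1/120 = 1/120
S = 1/120
C² = P²·S² = 1/6 ; C = +0.408248

+0.408248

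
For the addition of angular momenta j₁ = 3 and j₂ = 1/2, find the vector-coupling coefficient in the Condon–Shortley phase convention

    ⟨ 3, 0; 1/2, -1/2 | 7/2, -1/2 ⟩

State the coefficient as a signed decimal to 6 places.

+√(4/7) ≈ +0.755929

triangle: 0!*6!*1!/8! = 720/40320
(j±m)!: 3!*3!*0!*1!*3!*4! = 5184
prefactor² = (2J+1)*Δ*N² = 5184/7
  k=0: +1/(0!*0!*3!*0!*3!*1!) = 1/36
Σ = 1/36  ⇒  CG² = 5184/7*1/36² = 4/7
CG = +√(4/7) = +0.755929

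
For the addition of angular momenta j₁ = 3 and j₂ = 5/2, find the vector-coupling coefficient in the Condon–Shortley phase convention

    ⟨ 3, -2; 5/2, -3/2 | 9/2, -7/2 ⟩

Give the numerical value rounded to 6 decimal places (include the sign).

−√(1/99) = -0.100504

triangle: 1!×5!×4!/11! = 2880/39916800
(j±m)!: 1!×5!×1!×4!×1!×8! = 116121600
prefactor² = (2J+1)×Δ×N² = 921600/11
  k=0: +1/(0!×1!×5!×1!×0!×3!) = 1/720
  k=1: −1/(1!×0!×4!×0!×1!×4!) = -1/576
Σ = -1/2880  ⇒  CG² = 921600/11×(-1/2880)² = 1/99
CG = −√(1/99) = -0.100504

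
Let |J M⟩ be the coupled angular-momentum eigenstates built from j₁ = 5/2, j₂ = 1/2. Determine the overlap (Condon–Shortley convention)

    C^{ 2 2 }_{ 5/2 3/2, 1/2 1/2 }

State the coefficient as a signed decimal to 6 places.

-0.408248

√[5·1!4!0!/6! · 4!1!1!0!4!0!] = √(96)
  +(−1)^1/∏(1,0,0,0,4,0)! = -1/24  (running -1/24)
⟨..|..⟩ = √(96)·(-1/24) = -0.408248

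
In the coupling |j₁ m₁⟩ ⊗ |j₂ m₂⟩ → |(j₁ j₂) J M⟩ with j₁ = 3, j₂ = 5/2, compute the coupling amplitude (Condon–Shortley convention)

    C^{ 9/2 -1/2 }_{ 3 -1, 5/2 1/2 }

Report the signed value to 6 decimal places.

-0.480500  (= −√(160/693))

√[10·1!5!4!/11! · 2!4!3!2!4!5!] = √(92160/77)
  +(−1)^0/∏(0,1,4,3,1,1)! = 1/144  (running 1/144)
  +(−1)^1/∏(1,0,3,2,2,2)! = -1/48  (running -1/72)
⟨..|..⟩ = √(92160/77)·(-1/72) = -0.480500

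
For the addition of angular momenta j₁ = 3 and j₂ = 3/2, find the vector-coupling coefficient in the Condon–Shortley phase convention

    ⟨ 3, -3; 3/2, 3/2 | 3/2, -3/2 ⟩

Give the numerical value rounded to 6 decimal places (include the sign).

-0.755929

√[4·3!3!0!/7! · 0!6!3!0!0!3!] = √(5184/7)
  +(−1)^3/∏(3,0,3,0,0,0)! = -1/36  (running -1/36)
⟨..|..⟩ = √(5184/7)·(-1/36) = -0.755929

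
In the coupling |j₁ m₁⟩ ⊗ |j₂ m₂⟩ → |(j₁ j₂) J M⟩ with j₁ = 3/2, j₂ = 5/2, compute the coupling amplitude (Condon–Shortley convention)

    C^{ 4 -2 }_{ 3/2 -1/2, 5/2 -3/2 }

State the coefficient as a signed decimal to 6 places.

j₁+j₂−J=0  J+j₁−j₂=3  J−j₁+j₂=5  j₁+j₂+J+1=9
(j₁±m₁, j₂±m₂, J±M) = (1,2,1,4,2,6)
P² = 8640/7
sum k=0..0:
  [0] +1/48 = 1/48
S = 1/48
C² = P²·S² = 15/28 ; C = +0.731925

+√(15/28) ≈ +0.731925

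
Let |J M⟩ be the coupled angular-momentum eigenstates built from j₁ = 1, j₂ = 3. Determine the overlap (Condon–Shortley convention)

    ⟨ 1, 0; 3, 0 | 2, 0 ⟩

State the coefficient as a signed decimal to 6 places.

-0.654654  (= −√(3/7))

√[5·2!0!4!/7! · 1!1!3!3!2!2!] = √(48/7)
  +(−1)^1/∏(1,1,0,2,0,2)! = -1/4  (running -1/4)
⟨..|..⟩ = √(48/7)·(-1/4) = -0.654654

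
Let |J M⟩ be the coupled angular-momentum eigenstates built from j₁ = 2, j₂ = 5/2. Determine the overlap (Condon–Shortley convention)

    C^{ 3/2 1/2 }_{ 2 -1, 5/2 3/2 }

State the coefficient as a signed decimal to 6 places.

√[4·3!1!2!/7! · 1!3!4!1!2!1!] = √(96/35)
  +(−1)^2/∏(2,1,1,2,0,0)! = 1/4  (running 1/4)
  +(−1)^3/∏(3,0,0,1,1,1)! = -1/6  (running 1/12)
⟨..|..⟩ = √(96/35)·(1/12) = +0.138013

+√(2/105) ≈ +0.138013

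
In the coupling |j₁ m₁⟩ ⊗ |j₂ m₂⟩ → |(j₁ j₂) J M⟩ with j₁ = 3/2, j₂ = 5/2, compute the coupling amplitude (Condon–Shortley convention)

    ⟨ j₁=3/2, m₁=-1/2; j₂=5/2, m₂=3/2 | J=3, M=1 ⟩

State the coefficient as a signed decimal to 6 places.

−√(49/120) = -0.639010

j₁+j₂−J=1  J+j₁−j₂=2  J−j₁+j₂=4  j₁+j₂+J+1=8
(j₁±m₁, j₂±m₂, J±M) = (1,2,4,1,4,2)
P² = 96/5
sum k=0..1:
  [0] +1/48 = 1/48
  [1] −1/6 = -1/6
S = -7/48
C² = P²·S² = 49/120 ; C = -0.639010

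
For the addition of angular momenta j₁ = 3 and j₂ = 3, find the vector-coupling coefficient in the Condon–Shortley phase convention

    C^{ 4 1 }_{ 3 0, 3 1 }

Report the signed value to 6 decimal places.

−√(15/154) ≈ -0.312094

√[9·2!4!4!/11! · 3!3!4!2!5!3!] = √(124416/385)
  +(−1)^0/∏(0,2,3,4,1,0)! = 1/288  (running 1/288)
  +(−1)^1/∏(1,1,2,3,2,1)! = -1/24  (running -11/288)
  +(−1)^2/∏(2,0,1,2,3,2)! = 1/48  (running -5/288)
⟨..|..⟩ = √(124416/385)·(-5/288) = -0.312094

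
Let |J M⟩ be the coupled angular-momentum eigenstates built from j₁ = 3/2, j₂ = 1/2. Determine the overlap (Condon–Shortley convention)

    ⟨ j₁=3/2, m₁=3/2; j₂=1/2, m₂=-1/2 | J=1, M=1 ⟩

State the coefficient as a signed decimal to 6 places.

+0.866025

√[3·1!2!0!/4! · 3!0!0!1!2!0!] = √(3)
  +(−1)^0/∏(0,1,0,0,2,0)! = 1/2  (running 1/2)
⟨..|..⟩ = √(3)·(1/2) = +0.866025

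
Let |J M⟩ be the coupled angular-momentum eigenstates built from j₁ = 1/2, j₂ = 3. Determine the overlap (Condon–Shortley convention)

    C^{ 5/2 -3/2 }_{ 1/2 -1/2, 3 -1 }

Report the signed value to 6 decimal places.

j₁+j₂−J=1  J+j₁−j₂=0  J−j₁+j₂=5  j₁+j₂+J+1=7
(j₁±m₁, j₂±m₂, J±M) = (0,1,2,4,1,4)
P² = 1152/7
sum k=1..1:
  [1] −1/24 = -1/24
S = -1/24
C² = P²·S² = 2/7 ; C = -0.534522

-0.534522  (= −√(2/7))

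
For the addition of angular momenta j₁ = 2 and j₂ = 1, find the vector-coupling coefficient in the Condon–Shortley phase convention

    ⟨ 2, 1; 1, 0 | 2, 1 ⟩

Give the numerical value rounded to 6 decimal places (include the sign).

j₁+j₂−J=1  J+j₁−j₂=3  J−j₁+j₂=1  j₁+j₂+J+1=6
(j₁±m₁, j₂±m₂, J±M) = (3,1,1,1,3,1)
P² = 3/2
sum k=0..1:
  [0] +1/2 = 1/2
  [1] −1/6 = -1/6
S = 1/3
C² = P²·S² = 1/6 ; C = +0.408248

+0.408248  (= +√(1/6))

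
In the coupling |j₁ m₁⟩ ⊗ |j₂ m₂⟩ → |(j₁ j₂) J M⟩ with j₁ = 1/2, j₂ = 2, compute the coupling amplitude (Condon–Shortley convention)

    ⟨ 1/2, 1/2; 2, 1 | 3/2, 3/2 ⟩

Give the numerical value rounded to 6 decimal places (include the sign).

+0.447214  (= +√(1/5))

√[4·1!0!3!/5! · 1!0!3!1!3!0!] = √(36/5)
  +(−1)^0/∏(0,1,0,3,0,0)! = 1/6  (running 1/6)
⟨..|..⟩ = √(36/5)·(1/6) = +0.447214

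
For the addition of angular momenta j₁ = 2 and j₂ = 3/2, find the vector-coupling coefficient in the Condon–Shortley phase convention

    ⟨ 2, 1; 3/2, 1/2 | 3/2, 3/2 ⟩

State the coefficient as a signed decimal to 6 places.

j₁+j₂−J=2  J+j₁−j₂=2  J−j₁+j₂=1  j₁+j₂+J+1=6
(j₁±m₁, j₂±m₂, J±M) = (3,1,2,1,3,0)
P² = 8/5
sum k=1..1:
  [1] −1/2 = -1/2
S = -1/2
C² = P²·S² = 2/5 ; C = -0.632456

−√(2/5) ≈ -0.632456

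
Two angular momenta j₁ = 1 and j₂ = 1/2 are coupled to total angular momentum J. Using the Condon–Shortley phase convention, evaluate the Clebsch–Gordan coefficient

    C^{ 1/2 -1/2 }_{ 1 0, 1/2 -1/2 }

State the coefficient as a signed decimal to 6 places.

+0.577350  (= +√(1/3))

j₁+j₂−J=1  J+j₁−j₂=1  J−j₁+j₂=0  j₁+j₂+J+1=3
(j₁±m₁, j₂±m₂, J±M) = (1,1,0,1,0,1)
P² = 1/3
sum k=0..0:
  [0] +1/1 = 1
S = 1
C² = P²·S² = 1/3 ; C = +0.577350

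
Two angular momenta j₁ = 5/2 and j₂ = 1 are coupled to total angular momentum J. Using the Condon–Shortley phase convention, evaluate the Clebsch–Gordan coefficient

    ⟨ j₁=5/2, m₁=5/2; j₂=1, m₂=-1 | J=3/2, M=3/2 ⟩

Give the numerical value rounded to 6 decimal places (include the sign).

triangle: 2!×3!×0!/6! = 12/720
(j±m)!: 5!×0!×0!×2!×3!×0! = 1440
prefactor² = (2J+1)×Δ×N² = 96
  k=0: +1/(0!×2!×0!×0!×3!×0!) = 1/12
Σ = 1/12  ⇒  CG² = 96×1/12² = 2/3
CG = +√(2/3) = +0.816497

+√(2/3) ≈ +0.816497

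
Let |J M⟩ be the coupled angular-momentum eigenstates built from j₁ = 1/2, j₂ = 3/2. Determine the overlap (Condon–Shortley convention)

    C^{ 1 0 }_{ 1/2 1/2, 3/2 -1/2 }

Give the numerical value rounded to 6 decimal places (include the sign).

√[3·1!0!2!/4! · 1!0!1!2!1!1!] = √(1/2)
  +(−1)^0/∏(0,1,0,1,0,1)! = 1  (running 1)
⟨..|..⟩ = √(1/2)·(1) = +0.707107

+0.707107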